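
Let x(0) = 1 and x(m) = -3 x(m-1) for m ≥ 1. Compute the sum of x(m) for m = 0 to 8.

4921

x(1) = -3·1 = -3
x(2) = -3·(-3) = 9
x(3) = -3·9 = -27
x(4) = -3·(-27) = 81
x(5) = -3·81 = -243
x(6) = -3·(-243) = 729
x(7) = -3·729 = -2187
x(8) = -3·(-2187) = 6561
Sum = 1 + (-3) + 9 + (-27) + 81 + (-243) + 729 + (-2187) + 6561 = 4921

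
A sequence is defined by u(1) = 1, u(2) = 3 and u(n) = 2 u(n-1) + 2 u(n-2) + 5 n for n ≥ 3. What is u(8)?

u(3) = 2*3 + 2*1 + 15 = 23
u(4) = 2*23 + 2*3 + 20 = 72
u(5) = 2*72 + 2*23 + 25 = 215
u(6) = 2*215 + 2*72 + 30 = 604
u(7) = 2*604 + 2*215 + 35 = 1673
u(8) = 2*1673 + 2*604 + 40 = 4594

4594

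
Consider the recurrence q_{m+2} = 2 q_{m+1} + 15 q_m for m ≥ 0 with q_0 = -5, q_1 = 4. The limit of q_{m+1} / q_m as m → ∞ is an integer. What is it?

5

The characteristic equation is r^2 - 2r - 15 = 0, which factors as (r - 5)(r + 3) = 0.
So the roots are 5 and -3. Since |5| > |-3| and the coefficient of 5^m is non-zero, the ratio tends to 5.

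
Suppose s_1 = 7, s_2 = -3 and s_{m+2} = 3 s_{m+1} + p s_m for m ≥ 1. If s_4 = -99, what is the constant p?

s_3 = -9 + 7p
s_4 = -27 + 18p
So -27 + 18p = -99, giving p = -4.

-4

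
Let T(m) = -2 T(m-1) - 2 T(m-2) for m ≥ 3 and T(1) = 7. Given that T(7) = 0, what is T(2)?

-7

Let T(2) = z.
T(3) = -14 - 2z
T(4) = 28 + 2z
T(5) = -28
T(6) = -4z
T(7) = 56 + 8z
So 56 + 8z = 0, giving z = -7.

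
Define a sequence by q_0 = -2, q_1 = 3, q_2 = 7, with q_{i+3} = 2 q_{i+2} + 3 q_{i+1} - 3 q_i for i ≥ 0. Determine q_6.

535

q_3 = 2*7 + 3*3 - 3*(-2) = 29
q_4 = 2*29 + 3*7 - 3*3 = 70
q_5 = 2*70 + 3*29 - 3*7 = 206
q_6 = 2*206 + 3*70 - 3*29 = 535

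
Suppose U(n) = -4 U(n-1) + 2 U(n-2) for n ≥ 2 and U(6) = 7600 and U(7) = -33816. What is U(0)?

4

Rearranging, U(n-2) = (U(n) + 4 U(n-1)) / 2.
U(5) = (-33816 + 4·7600) / 2 = -3416/2 = -1708
U(4) = (7600 + 4·(-1708)) / 2 = 768/2 = 384
U(3) = (-1708 + 4·384) / 2 = -172/2 = -86
U(2) = (384 + 4·(-86)) / 2 = 40/2 = 20
U(1) = (-86 + 4·20) / 2 = -6/2 = -3
U(0) = (20 + 4·(-3)) / 2 = 8/2 = 4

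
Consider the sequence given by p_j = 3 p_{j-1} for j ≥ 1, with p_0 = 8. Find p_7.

17496

p_1 = 3*8 = 24
p_2 = 3*24 = 72
p_3 = 3*72 = 216
p_4 = 3*216 = 648
p_5 = 3*648 = 1944
p_6 = 3*1944 = 5832
p_7 = 3*5832 = 17496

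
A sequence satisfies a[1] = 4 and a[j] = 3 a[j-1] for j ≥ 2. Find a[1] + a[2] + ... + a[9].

a[2] = 3(4) = 12
a[3] = 3(12) = 36
a[4] = 3(36) = 108
a[5] = 3(108) = 324
a[6] = 3(324) = 972
a[7] = 3(972) = 2916
a[8] = 3(2916) = 8748
a[9] = 3(8748) = 26244
Sum = 4 + 12 + 36 + 108 + 324 + 972 + 2916 + 8748 + 26244 = 39364

39364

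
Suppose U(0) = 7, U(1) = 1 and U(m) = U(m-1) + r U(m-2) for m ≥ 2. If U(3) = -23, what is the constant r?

-3

U(2) = 1 + 7r
U(3) = 1 + 8r
So 1 + 8r = -23, giving r = -3.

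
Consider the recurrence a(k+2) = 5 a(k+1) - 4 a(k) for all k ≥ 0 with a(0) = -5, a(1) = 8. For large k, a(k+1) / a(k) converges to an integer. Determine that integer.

4

The characteristic equation is r^2 - 5r + 4 = 0, which factors as (r - 4)(r - 1) = 0.
So the roots are 4 and 1. Since |4| > |1| and the coefficient of 4^k is non-zero, the ratio tends to 4.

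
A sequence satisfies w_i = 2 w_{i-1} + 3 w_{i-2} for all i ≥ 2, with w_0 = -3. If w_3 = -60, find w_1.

Let w_1 = x.
w_2 = -9 + 2x
w_3 = -18 + 7x
So -18 + 7x = -60, giving x = -6.

-6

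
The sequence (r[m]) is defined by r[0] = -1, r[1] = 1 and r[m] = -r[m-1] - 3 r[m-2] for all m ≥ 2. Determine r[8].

r[2] = -1 - 3(-1) = 2
r[3] = -2 - 3(1) = -5
r[4] = -(-5) - 3(2) = -1
r[5] = -(-1) - 3(-5) = 16
r[6] = -16 - 3(-1) = -13
r[7] = -(-13) - 3(16) = -35
r[8] = -(-35) - 3(-13) = 74

74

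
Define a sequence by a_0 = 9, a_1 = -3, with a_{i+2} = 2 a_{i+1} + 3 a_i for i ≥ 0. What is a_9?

29517

a_2 = 2(-3) + 3(9) = 21
a_3 = 2(21) + 3(-3) = 33
a_4 = 2(33) + 3(21) = 129
a_5 = 2(129) + 3(33) = 357
a_6 = 2(357) + 3(129) = 1101
a_7 = 2(1101) + 3(357) = 3273
a_8 = 2(3273) + 3(1101) = 9849
a_9 = 2(9849) + 3(3273) = 29517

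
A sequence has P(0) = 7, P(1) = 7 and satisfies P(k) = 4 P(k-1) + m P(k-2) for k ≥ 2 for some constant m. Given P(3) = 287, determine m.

P(2) = 28 + 7m
P(3) = 112 + 35m
So 112 + 35m = 287, giving m = 5.

5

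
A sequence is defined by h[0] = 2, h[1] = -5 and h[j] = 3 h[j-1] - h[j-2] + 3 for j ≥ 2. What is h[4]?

h[2] = 3·(-5) - 2 + 3 = -14
h[3] = 3·(-14) - (-5) + 3 = -34
h[4] = 3·(-34) - (-14) + 3 = -85

-85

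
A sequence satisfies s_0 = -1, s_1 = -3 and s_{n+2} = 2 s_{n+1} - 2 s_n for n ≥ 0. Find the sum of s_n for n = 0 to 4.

-6

s_2 = 2(-3) - 2(-1) = -4
s_3 = 2(-4) - 2(-3) = -2
s_4 = 2(-2) - 2(-4) = 4
Sum = (-1) + (-3) + (-4) + (-2) + 4 = -6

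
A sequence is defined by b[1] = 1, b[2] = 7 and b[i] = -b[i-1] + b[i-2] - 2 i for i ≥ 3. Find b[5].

-33

b[3] = -7 + 1 - 6 = -12
b[4] = -(-12) + 7 - 8 = 11
b[5] = -11 + (-12) - 10 = -33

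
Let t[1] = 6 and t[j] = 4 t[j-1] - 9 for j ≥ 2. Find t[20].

The fixed point is -9/(1 - 4) = 3, so t[j] - 3 = 4(t[j-1] - 3).
Hence t[j] = 3·4^{j-1} + 3.
t[20] = 3·4^{19} + 3 = 3·274877906944 + 3 = 824633720835.

824633720835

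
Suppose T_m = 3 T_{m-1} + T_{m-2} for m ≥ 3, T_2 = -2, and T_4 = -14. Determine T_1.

2

Let T_1 = x.
T_3 = -6 + x
T_4 = -20 + 3x
So -20 + 3x = -14, giving x = 2.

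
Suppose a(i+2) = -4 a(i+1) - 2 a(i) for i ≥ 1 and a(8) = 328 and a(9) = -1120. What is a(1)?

Rearranging, a(i-2) = (a(i) + 4 a(i-1)) / -2.
a(7) = (-1120 + 4(328)) / -2 = 192/-2 = -96
a(6) = (328 + 4(-96)) / -2 = -56/-2 = 28
a(5) = (-96 + 4(28)) / -2 = 16/-2 = -8
a(4) = (28 + 4(-8)) / -2 = -4/-2 = 2
a(3) = (-8 + 4(2)) / -2 = 0/-2 = 0
a(2) = (2 + 4(0)) / -2 = 2/-2 = -1
a(1) = (0 + 4(-1)) / -2 = -4/-2 = 2

2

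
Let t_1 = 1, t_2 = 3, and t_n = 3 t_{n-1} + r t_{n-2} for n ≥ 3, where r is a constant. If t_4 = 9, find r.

t_3 = 9 + r
t_4 = 27 + 6r
So 27 + 6r = 9, giving r = -3.

-3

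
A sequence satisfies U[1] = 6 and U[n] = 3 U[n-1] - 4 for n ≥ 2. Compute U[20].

The fixed point is -4/(1 - 3) = 2, so U[n] - 2 = 3(U[n-1] - 2).
Hence U[n] = 4·3^{n-1} + 2.
U[20] = 4·3^{19} + 2 = 4·1162261467 + 2 = 4649045870.

4649045870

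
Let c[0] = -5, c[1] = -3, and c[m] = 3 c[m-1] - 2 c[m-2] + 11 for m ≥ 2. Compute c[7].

1569

c[2] = 3·(-3) - 2·(-5) + 11 = 12
c[3] = 3·12 - 2·(-3) + 11 = 53
c[4] = 3·53 - 2·12 + 11 = 146
c[5] = 3·146 - 2·53 + 11 = 343
c[6] = 3·343 - 2·146 + 11 = 748
c[7] = 3·748 - 2·343 + 11 = 1569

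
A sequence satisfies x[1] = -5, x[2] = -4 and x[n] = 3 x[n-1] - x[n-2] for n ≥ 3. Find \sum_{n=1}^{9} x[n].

x[3] = 3·(-4) - (-5) = -7
x[4] = 3·(-7) - (-4) = -17
x[5] = 3·(-17) - (-7) = -44
x[6] = 3·(-44) - (-17) = -115
x[7] = 3·(-115) - (-44) = -301
x[8] = 3·(-301) - (-115) = -788
x[9] = 3·(-788) - (-301) = -2063
Sum = (-5) + (-4) + (-7) + (-17) + (-44) + (-115) + (-301) + (-788) + (-2063) = -3344

-3344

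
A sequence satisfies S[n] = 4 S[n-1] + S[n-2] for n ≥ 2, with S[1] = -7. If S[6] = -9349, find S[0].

Let S[0] = v.
S[2] = -28 + v
S[3] = -119 + 4v
S[4] = -504 + 17v
S[5] = -2135 + 72v
S[6] = -9044 + 305v
So -9044 + 305v = -9349, giving v = -1.

-1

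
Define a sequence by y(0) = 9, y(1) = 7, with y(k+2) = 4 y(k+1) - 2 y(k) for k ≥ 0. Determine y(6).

968

y(2) = 4*7 - 2*9 = 10
y(3) = 4*10 - 2*7 = 26
y(4) = 4*26 - 2*10 = 84
y(5) = 4*84 - 2*26 = 284
y(6) = 4*284 - 2*84 = 968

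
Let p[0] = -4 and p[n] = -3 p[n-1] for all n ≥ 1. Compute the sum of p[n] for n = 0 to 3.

p[1] = -3(-4) = 12
p[2] = -3(12) = -36
p[3] = -3(-36) = 108
Sum = (-4) + 12 + (-36) + 108 = 80

80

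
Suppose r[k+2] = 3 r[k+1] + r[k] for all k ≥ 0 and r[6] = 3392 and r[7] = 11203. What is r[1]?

7

Rearranging, r[k-2] = r[k] - 3 r[k-1].
r[5] = 11203 - 3·3392 = 1027
r[4] = 3392 - 3·1027 = 311
r[3] = 1027 - 3·311 = 94
r[2] = 311 - 3·94 = 29
r[1] = 94 - 3·29 = 7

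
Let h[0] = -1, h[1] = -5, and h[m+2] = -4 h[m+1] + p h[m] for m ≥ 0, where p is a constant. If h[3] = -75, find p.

-5

h[2] = 20 - p
h[3] = -80 - p
So -80 - p = -75, giving p = -5.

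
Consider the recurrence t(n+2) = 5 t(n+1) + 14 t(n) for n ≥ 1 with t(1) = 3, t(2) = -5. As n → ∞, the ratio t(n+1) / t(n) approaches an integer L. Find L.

7

The characteristic equation is r^2 - 5r - 14 = 0, which factors as (r - 7)(r + 2) = 0.
So the roots are 7 and -2. Since |7| > |-2| and the coefficient of 7^n is non-zero, the ratio tends to 7.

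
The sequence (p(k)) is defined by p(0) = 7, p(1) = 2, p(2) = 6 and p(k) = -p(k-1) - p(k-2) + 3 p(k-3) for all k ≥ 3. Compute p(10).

p(3) = -6 - 2 + 3(7) = 13
p(4) = -13 - 6 + 3(2) = -13
p(5) = -(-13) - 13 + 3(6) = 18
p(6) = -18 - (-13) + 3(13) = 34
p(7) = -34 - 18 + 3(-13) = -91
p(8) = -(-91) - 34 + 3(18) = 111
p(9) = -111 - (-91) + 3(34) = 82
p(10) = -82 - 111 + 3(-91) = -466

-466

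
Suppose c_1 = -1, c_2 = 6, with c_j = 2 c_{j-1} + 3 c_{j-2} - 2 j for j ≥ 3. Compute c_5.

31

c_3 = 2*6 + 3*(-1) - 6 = 3
c_4 = 2*3 + 3*6 - 8 = 16
c_5 = 2*16 + 3*3 - 10 = 31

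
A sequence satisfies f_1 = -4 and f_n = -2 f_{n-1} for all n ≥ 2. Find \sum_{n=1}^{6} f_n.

84

f_2 = -2·(-4) = 8
f_3 = -2·8 = -16
f_4 = -2·(-16) = 32
f_5 = -2·32 = -64
f_6 = -2·(-64) = 128
Sum = (-4) + 8 + (-16) + 32 + (-64) + 128 = 84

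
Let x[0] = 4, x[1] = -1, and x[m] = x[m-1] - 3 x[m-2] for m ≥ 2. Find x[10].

x[2] = (-1) - 3*4 = -13
x[3] = (-13) - 3*(-1) = -10
x[4] = (-10) - 3*(-13) = 29
x[5] = 29 - 3*(-10) = 59
x[6] = 59 - 3*29 = -28
x[7] = (-28) - 3*59 = -205
x[8] = (-205) - 3*(-28) = -121
x[9] = (-121) - 3*(-205) = 494
x[10] = 494 - 3*(-121) = 857

857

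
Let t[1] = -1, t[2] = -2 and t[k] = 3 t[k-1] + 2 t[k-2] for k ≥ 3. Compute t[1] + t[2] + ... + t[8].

-6279

t[3] = 3(-2) + 2(-1) = -8
t[4] = 3(-8) + 2(-2) = -28
t[5] = 3(-28) + 2(-8) = -100
t[6] = 3(-100) + 2(-28) = -356
t[7] = 3(-356) + 2(-100) = -1268
t[8] = 3(-1268) + 2(-356) = -4516
Sum = (-1) + (-2) + (-8) + (-28) + (-100) + (-356) + (-1268) + (-4516) = -6279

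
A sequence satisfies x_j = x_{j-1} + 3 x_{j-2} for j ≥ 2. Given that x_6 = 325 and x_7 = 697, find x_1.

1

Rearranging, x_{j-2} = (x_j - x_{j-1}) / 3.
x_5 = (697 - 325) / 3 = 372/3 = 124
x_4 = (325 - 124) / 3 = 201/3 = 67
x_3 = (124 - 67) / 3 = 57/3 = 19
x_2 = (67 - 19) / 3 = 48/3 = 16
x_1 = (19 - 16) / 3 = 3/3 = 1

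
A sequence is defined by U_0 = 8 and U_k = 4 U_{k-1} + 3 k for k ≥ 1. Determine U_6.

U_1 = 4*8 + 3 = 35
U_2 = 4*35 + 6 = 146
U_3 = 4*146 + 9 = 593
U_4 = 4*593 + 12 = 2384
U_5 = 4*2384 + 15 = 9551
U_6 = 4*9551 + 18 = 38222

38222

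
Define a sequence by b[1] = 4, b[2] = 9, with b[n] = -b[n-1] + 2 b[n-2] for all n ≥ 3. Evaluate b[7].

-101

b[3] = -9 + 2(4) = -1
b[4] = -(-1) + 2(9) = 19
b[5] = -19 + 2(-1) = -21
b[6] = -(-21) + 2(19) = 59
b[7] = -59 + 2(-21) = -101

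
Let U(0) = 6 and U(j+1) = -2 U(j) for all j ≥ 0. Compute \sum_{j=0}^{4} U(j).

U(1) = -2·6 = -12
U(2) = -2·(-12) = 24
U(3) = -2·24 = -48
U(4) = -2·(-48) = 96
Sum = 6 + (-12) + 24 + (-48) + 96 = 66

66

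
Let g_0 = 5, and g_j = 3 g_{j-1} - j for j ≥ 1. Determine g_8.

g_1 = 3(5) - 1 = 14
g_2 = 3(14) - 2 = 40
g_3 = 3(40) - 3 = 117
g_4 = 3(117) - 4 = 347
g_5 = 3(347) - 5 = 1036
g_6 = 3(1036) - 6 = 3102
g_7 = 3(3102) - 7 = 9299
g_8 = 3(9299) - 8 = 27889

27889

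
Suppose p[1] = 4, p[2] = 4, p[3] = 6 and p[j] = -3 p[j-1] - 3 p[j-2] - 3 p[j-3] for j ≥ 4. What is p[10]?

-4644

p[4] = -3*6 - 3*4 - 3*4 = -42
p[5] = -3*(-42) - 3*6 - 3*4 = 96
p[6] = -3*96 - 3*(-42) - 3*6 = -180
p[7] = -3*(-180) - 3*96 - 3*(-42) = 378
p[8] = -3*378 - 3*(-180) - 3*96 = -882
p[9] = -3*(-882) - 3*378 - 3*(-180) = 2052
p[10] = -3*2052 - 3*(-882) - 3*378 = -4644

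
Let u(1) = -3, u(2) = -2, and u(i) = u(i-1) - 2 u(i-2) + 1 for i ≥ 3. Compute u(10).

u(3) = (-2) - 2·(-3) + 1 = 5
u(4) = 5 - 2·(-2) + 1 = 10
u(5) = 10 - 2·5 + 1 = 1
u(6) = 1 - 2·10 + 1 = -18
u(7) = (-18) - 2·1 + 1 = -19
u(8) = (-19) - 2·(-18) + 1 = 18
u(9) = 18 - 2·(-19) + 1 = 57
u(10) = 57 - 2·18 + 1 = 22

22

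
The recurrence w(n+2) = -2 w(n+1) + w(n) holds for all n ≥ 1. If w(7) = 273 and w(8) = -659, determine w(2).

Rearranging, w(n-2) = w(n) + 2 w(n-1).
w(6) = -659 + 2·273 = -113
w(5) = 273 + 2·(-113) = 47
w(4) = -113 + 2·47 = -19
w(3) = 47 + 2·(-19) = 9
w(2) = -19 + 2·9 = -1

-1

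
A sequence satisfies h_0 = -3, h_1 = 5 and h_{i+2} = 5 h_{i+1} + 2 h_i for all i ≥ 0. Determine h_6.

h_2 = 5*5 + 2*(-3) = 19
h_3 = 5*19 + 2*5 = 105
h_4 = 5*105 + 2*19 = 563
h_5 = 5*563 + 2*105 = 3025
h_6 = 5*3025 + 2*563 = 16251

16251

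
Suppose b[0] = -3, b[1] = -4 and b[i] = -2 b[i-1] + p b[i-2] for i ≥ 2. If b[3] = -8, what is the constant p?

b[2] = 8 - 3p
b[3] = -16 + 2p
So -16 + 2p = -8, giving p = 4.

4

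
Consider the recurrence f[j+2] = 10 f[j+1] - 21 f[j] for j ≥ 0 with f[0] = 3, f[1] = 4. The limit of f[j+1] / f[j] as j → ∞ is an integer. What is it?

The characteristic equation is r^2 - 10r + 21 = 0, which factors as (r - 7)(r - 3) = 0.
So the roots are 7 and 3. Since |7| > |3| and the coefficient of 7^j is non-zero, the ratio tends to 7.

7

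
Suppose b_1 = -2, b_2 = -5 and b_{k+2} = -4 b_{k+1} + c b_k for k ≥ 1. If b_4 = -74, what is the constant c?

2

b_3 = 20 - 2c
b_4 = -80 + 3c
So -80 + 3c = -74, giving c = 2.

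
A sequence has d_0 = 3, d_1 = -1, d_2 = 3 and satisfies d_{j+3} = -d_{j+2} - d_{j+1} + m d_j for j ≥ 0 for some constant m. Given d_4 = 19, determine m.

-5

d_3 = -2 + 3m
d_4 = -1 - 4m
So -1 - 4m = 19, giving m = -5.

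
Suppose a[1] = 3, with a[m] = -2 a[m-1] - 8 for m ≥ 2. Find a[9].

a[2] = -2*3 - 8 = -14
a[3] = -2*(-14) - 8 = 20
a[4] = -2*20 - 8 = -48
a[5] = -2*(-48) - 8 = 88
a[6] = -2*88 - 8 = -184
a[7] = -2*(-184) - 8 = 360
a[8] = -2*360 - 8 = -728
a[9] = -2*(-728) - 8 = 1448

1448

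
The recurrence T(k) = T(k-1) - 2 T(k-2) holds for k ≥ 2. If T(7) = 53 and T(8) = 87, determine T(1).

-1

Rearranging, T(k-2) = (T(k) - T(k-1)) / -2.
T(6) = (87 - 53) / -2 = 34/-2 = -17
T(5) = (53 - (-17)) / -2 = 70/-2 = -35
T(4) = (-17 - (-35)) / -2 = 18/-2 = -9
T(3) = (-35 - (-9)) / -2 = -26/-2 = 13
T(2) = (-9 - 13) / -2 = -22/-2 = 11
T(1) = (13 - 11) / -2 = 2/-2 = -1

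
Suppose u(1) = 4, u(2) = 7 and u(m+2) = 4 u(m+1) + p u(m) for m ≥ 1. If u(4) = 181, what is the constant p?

3

u(3) = 28 + 4p
u(4) = 112 + 23p
So 112 + 23p = 181, giving p = 3.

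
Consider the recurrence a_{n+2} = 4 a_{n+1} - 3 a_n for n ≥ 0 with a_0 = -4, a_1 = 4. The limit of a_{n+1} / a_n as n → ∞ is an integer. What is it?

3

The characteristic equation is r^2 - 4r + 3 = 0, which factors as (r - 3)(r - 1) = 0.
So the roots are 3 and 1. Since |3| > |1| and the coefficient of 3^n is non-zero, the ratio tends to 3.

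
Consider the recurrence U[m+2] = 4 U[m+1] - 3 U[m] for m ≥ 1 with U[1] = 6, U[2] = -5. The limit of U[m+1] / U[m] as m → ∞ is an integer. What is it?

3

The characteristic equation is r^2 - 4r + 3 = 0, which factors as (r - 3)(r - 1) = 0.
So the roots are 3 and 1. Since |3| > |1| and the coefficient of 3^m is non-zero, the ratio tends to 3.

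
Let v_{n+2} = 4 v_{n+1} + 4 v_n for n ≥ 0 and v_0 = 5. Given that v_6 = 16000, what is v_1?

Let v_1 = x.
v_2 = 20 + 4x
v_3 = 80 + 20x
v_4 = 400 + 96x
v_5 = 1920 + 464x
v_6 = 9280 + 2240x
So 9280 + 2240x = 16000, giving x = 3.

3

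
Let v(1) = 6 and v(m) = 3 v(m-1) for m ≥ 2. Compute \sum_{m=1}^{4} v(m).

240

v(2) = 3(6) = 18
v(3) = 3(18) = 54
v(4) = 3(54) = 162
Sum = 6 + 18 + 54 + 162 = 240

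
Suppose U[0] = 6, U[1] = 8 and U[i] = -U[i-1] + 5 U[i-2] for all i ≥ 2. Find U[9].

U[2] = -8 + 5·6 = 22
U[3] = -22 + 5·8 = 18
U[4] = -18 + 5·22 = 92
U[5] = -92 + 5·18 = -2
U[6] = -(-2) + 5·92 = 462
U[7] = -462 + 5·(-2) = -472
U[8] = -(-472) + 5·462 = 2782
U[9] = -2782 + 5·(-472) = -5142

-5142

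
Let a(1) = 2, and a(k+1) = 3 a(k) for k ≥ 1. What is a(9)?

a(2) = 3*2 = 6
a(3) = 3*6 = 18
a(4) = 3*18 = 54
a(5) = 3*54 = 162
a(6) = 3*162 = 486
a(7) = 3*486 = 1458
a(8) = 3*1458 = 4374
a(9) = 3*4374 = 13122

13122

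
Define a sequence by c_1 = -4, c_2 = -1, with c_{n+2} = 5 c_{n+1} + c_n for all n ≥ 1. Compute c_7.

c_3 = 5*(-1) + (-4) = -9
c_4 = 5*(-9) + (-1) = -46
c_5 = 5*(-46) + (-9) = -239
c_6 = 5*(-239) + (-46) = -1241
c_7 = 5*(-1241) + (-239) = -6444

-6444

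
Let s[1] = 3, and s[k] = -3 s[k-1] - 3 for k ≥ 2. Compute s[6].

-912

s[2] = -3·3 - 3 = -12
s[3] = -3·(-12) - 3 = 33
s[4] = -3·33 - 3 = -102
s[5] = -3·(-102) - 3 = 303
s[6] = -3·303 - 3 = -912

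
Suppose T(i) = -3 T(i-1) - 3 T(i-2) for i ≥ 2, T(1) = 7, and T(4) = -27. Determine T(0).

Let T(0) = z.
T(2) = -21 - 3z
T(3) = 42 + 9z
T(4) = -63 - 18z
So -63 - 18z = -27, giving z = -2.

-2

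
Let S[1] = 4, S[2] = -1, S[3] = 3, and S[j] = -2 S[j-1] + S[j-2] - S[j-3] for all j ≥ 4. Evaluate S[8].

S[4] = -2*3 + (-1) - 4 = -11
S[5] = -2*(-11) + 3 - (-1) = 26
S[6] = -2*26 + (-11) - 3 = -66
S[7] = -2*(-66) + 26 - (-11) = 169
S[8] = -2*169 + (-66) - 26 = -430

-430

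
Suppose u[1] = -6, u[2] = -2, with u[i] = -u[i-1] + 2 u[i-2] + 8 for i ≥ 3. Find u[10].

246

u[3] = -(-2) + 2(-6) + 8 = -2
u[4] = -(-2) + 2(-2) + 8 = 6
u[5] = -6 + 2(-2) + 8 = -2
u[6] = -(-2) + 2(6) + 8 = 22
u[7] = -22 + 2(-2) + 8 = -18
u[8] = -(-18) + 2(22) + 8 = 70
u[9] = -70 + 2(-18) + 8 = -98
u[10] = -(-98) + 2(70) + 8 = 246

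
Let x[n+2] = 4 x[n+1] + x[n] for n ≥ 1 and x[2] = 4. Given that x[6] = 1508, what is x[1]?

4

Let x[1] = y.
x[3] = 16 + y
x[4] = 68 + 4y
x[5] = 288 + 17y
x[6] = 1220 + 72y
So 1220 + 72y = 1508, giving y = 4.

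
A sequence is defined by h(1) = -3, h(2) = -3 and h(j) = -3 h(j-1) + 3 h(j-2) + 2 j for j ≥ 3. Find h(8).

-4391

h(3) = -3(-3) + 3(-3) + 6 = 6
h(4) = -3(6) + 3(-3) + 8 = -19
h(5) = -3(-19) + 3(6) + 10 = 85
h(6) = -3(85) + 3(-19) + 12 = -300
h(7) = -3(-300) + 3(85) + 14 = 1169
h(8) = -3(1169) + 3(-300) + 16 = -4391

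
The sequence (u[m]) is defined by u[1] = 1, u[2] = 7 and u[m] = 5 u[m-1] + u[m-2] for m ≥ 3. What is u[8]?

u[3] = 5(7) + 1 = 36
u[4] = 5(36) + 7 = 187
u[5] = 5(187) + 36 = 971
u[6] = 5(971) + 187 = 5042
u[7] = 5(5042) + 971 = 26181
u[8] = 5(26181) + 5042 = 135947

135947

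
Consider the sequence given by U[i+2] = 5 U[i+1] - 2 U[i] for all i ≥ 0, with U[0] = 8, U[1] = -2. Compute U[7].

U[2] = 5(-2) - 2(8) = -26
U[3] = 5(-26) - 2(-2) = -126
U[4] = 5(-126) - 2(-26) = -578
U[5] = 5(-578) - 2(-126) = -2638
U[6] = 5(-2638) - 2(-578) = -12034
U[7] = 5(-12034) - 2(-2638) = -54894

-54894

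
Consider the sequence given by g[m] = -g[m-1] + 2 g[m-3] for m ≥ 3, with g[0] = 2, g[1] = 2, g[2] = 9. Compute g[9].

g[3] = -9 + 2(2) = -5
g[4] = -(-5) + 2(2) = 9
g[5] = -9 + 2(9) = 9
g[6] = -9 + 2(-5) = -19
g[7] = -(-19) + 2(9) = 37
g[8] = -37 + 2(9) = -19
g[9] = -(-19) + 2(-19) = -19

-19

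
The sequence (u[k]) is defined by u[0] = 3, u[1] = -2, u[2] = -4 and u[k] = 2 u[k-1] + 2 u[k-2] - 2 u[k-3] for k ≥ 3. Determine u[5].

u[3] = 2(-4) + 2(-2) - 2(3) = -18
u[4] = 2(-18) + 2(-4) - 2(-2) = -40
u[5] = 2(-40) + 2(-18) - 2(-4) = -108

-108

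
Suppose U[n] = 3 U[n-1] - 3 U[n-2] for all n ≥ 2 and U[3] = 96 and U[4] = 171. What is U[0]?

Rearranging, U[n-2] = (U[n] - 3 U[n-1]) / -3.
U[2] = (171 - 3(96)) / -3 = -117/-3 = 39
U[1] = (96 - 3(39)) / -3 = -21/-3 = 7
U[0] = (39 - 3(7)) / -3 = 18/-3 = -6

-6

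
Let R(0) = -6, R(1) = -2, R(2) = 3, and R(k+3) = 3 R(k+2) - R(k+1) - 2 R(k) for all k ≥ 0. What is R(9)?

4459

R(3) = 3(3) - (-2) - 2(-6) = 23
R(4) = 3(23) - 3 - 2(-2) = 70
R(5) = 3(70) - 23 - 2(3) = 181
R(6) = 3(181) - 70 - 2(23) = 427
R(7) = 3(427) - 181 - 2(70) = 960
R(8) = 3(960) - 427 - 2(181) = 2091
R(9) = 3(2091) - 960 - 2(427) = 4459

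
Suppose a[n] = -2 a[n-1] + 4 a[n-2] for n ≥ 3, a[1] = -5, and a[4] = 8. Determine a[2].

-4

Let a[2] = z.
a[3] = -20 - 2z
a[4] = 40 + 8z
So 40 + 8z = 8, giving z = -4.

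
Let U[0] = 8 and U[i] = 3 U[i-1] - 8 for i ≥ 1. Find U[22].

125524238440

The fixed point is -8/(1 - 3) = 4, so U[i] - 4 = 3(U[i-1] - 4).
Hence U[i] = 4·3^i + 4.
U[22] = 4·3^{22} + 4 = 4·31381059609 + 4 = 125524238440.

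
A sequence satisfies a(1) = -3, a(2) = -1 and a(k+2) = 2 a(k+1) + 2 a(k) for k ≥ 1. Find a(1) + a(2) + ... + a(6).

a(3) = 2*(-1) + 2*(-3) = -8
a(4) = 2*(-8) + 2*(-1) = -18
a(5) = 2*(-18) + 2*(-8) = -52
a(6) = 2*(-52) + 2*(-18) = -140
Sum = (-3) + (-1) + (-8) + (-18) + (-52) + (-140) = -222

-222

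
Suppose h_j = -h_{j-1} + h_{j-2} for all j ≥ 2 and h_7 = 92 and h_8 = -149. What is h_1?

Rearranging, h_{j-2} = h_j + h_{j-1}.
h_6 = -149 + 92 = -57
h_5 = 92 + (-57) = 35
h_4 = -57 + 35 = -22
h_3 = 35 + (-22) = 13
h_2 = -22 + 13 = -9
h_1 = 13 + (-9) = 4

4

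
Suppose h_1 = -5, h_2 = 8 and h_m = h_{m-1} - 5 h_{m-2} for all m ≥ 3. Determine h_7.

h_3 = 8 - 5(-5) = 33
h_4 = 33 - 5(8) = -7
h_5 = (-7) - 5(33) = -172
h_6 = (-172) - 5(-7) = -137
h_7 = (-137) - 5(-172) = 723

723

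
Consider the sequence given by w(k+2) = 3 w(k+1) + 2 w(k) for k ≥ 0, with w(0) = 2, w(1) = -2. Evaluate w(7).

w(2) = 3(-2) + 2(2) = -2
w(3) = 3(-2) + 2(-2) = -10
w(4) = 3(-10) + 2(-2) = -34
w(5) = 3(-34) + 2(-10) = -122
w(6) = 3(-122) + 2(-34) = -434
w(7) = 3(-434) + 2(-122) = -1546

-1546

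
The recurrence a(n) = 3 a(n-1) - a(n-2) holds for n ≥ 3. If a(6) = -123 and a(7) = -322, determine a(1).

Rearranging, a(n-2) = -(a(n) - 3 a(n-1)).
a(5) = -(-322 - 3·(-123)) = -47
a(4) = -(-123 - 3·(-47)) = -18
a(3) = -(-47 - 3·(-18)) = -7
a(2) = -(-18 - 3·(-7)) = -3
a(1) = -(-7 - 3·(-3)) = -2

-2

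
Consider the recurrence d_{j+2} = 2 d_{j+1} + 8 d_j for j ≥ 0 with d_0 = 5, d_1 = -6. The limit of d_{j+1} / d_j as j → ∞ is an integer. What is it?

The characteristic equation is r^2 - 2r - 8 = 0, which factors as (r - 4)(r + 2) = 0.
So the roots are 4 and -2. Since |4| > |-2| and the coefficient of 4^j is non-zero, the ratio tends to 4.

4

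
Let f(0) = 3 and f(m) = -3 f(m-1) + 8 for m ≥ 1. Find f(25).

-847288609441

The fixed point is 8/(1 + 3) = 2, so f(m) - 2 = -3(f(m-1) - 2).
Hence f(m) = 1·(-3)^m + 2.
f(25) = 1·(-3)^{25} + 2 = 1·-847288609443 + 2 = -847288609441.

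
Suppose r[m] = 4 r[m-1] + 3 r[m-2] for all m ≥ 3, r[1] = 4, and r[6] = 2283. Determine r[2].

3

Let r[2] = v.
r[3] = 12 + 4v
r[4] = 48 + 19v
r[5] = 228 + 88v
r[6] = 1056 + 409v
So 1056 + 409v = 2283, giving v = 3.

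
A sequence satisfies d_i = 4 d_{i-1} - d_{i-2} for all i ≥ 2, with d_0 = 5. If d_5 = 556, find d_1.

Let d_1 = y.
d_2 = -5 + 4y
d_3 = -20 + 15y
d_4 = -75 + 56y
d_5 = -280 + 209y
So -280 + 209y = 556, giving y = 4.

4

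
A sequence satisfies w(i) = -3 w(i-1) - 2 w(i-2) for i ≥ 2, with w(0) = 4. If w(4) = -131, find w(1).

5

Let w(1) = z.
w(2) = -8 - 3z
w(3) = 24 + 7z
w(4) = -56 - 15z
So -56 - 15z = -131, giving z = 5.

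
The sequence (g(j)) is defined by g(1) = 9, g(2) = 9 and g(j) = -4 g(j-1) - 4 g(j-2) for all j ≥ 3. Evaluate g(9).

g(3) = -4(9) - 4(9) = -72
g(4) = -4(-72) - 4(9) = 252
g(5) = -4(252) - 4(-72) = -720
g(6) = -4(-720) - 4(252) = 1872
g(7) = -4(1872) - 4(-720) = -4608
g(8) = -4(-4608) - 4(1872) = 10944
g(9) = -4(10944) - 4(-4608) = -25344

-25344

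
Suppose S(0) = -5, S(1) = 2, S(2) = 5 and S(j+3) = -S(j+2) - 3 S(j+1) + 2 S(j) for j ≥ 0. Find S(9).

S(3) = -5 - 3(2) + 2(-5) = -21
S(4) = -(-21) - 3(5) + 2(2) = 10
S(5) = -10 - 3(-21) + 2(5) = 63
S(6) = -63 - 3(10) + 2(-21) = -135
S(7) = -(-135) - 3(63) + 2(10) = -34
S(8) = -(-34) - 3(-135) + 2(63) = 565
S(9) = -565 - 3(-34) + 2(-135) = -733

-733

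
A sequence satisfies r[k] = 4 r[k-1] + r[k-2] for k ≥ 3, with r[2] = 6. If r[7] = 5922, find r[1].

Let r[1] = v.
r[3] = 24 + v
r[4] = 102 + 4v
r[5] = 432 + 17v
r[6] = 1830 + 72v
r[7] = 7752 + 305v
So 7752 + 305v = 5922, giving v = -6.

-6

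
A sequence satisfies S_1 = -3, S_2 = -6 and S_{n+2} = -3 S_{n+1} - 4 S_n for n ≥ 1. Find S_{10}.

606

S_3 = -3·(-6) - 4·(-3) = 30
S_4 = -3·30 - 4·(-6) = -66
S_5 = -3·(-66) - 4·30 = 78
S_6 = -3·78 - 4·(-66) = 30
S_7 = -3·30 - 4·78 = -402
S_8 = -3·(-402) - 4·30 = 1086
S_9 = -3·1086 - 4·(-402) = -1650
S_{10} = -3·(-1650) - 4·1086 = 606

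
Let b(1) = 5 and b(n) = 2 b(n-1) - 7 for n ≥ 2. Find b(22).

-4194297

The fixed point is -7/(1 - 2) = 7, so b(n) - 7 = 2(b(n-1) - 7).
Hence b(n) = -2·2^{n-1} + 7.
b(22) = -2·2^{21} + 7 = -2·2097152 + 7 = -4194297.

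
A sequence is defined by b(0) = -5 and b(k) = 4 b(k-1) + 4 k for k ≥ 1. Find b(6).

-13208

b(1) = 4·(-5) + 4 = -16
b(2) = 4·(-16) + 8 = -56
b(3) = 4·(-56) + 12 = -212
b(4) = 4·(-212) + 16 = -832
b(5) = 4·(-832) + 20 = -3308
b(6) = 4·(-3308) + 24 = -13208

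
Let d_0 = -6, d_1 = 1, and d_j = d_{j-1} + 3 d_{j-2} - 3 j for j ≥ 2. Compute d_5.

-212

d_2 = 1 + 3(-6) - 6 = -23
d_3 = (-23) + 3(1) - 9 = -29
d_4 = (-29) + 3(-23) - 12 = -110
d_5 = (-110) + 3(-29) - 15 = -212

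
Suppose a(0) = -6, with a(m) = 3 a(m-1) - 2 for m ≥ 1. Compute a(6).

a(1) = 3*(-6) - 2 = -20
a(2) = 3*(-20) - 2 = -62
a(3) = 3*(-62) - 2 = -188
a(4) = 3*(-188) - 2 = -566
a(5) = 3*(-566) - 2 = -1700
a(6) = 3*(-1700) - 2 = -5102

-5102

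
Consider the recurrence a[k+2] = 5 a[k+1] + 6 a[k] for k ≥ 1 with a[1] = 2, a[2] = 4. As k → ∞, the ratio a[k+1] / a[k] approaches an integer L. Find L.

6

The characteristic equation is r^2 - 5r - 6 = 0, which factors as (r - 6)(r + 1) = 0.
So the roots are 6 and -1. Since |6| > |-1| and the coefficient of 6^k is non-zero, the ratio tends to 6.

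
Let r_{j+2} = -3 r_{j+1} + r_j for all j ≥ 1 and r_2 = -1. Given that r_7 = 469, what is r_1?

1

Let r_1 = w.
r_3 = 3 + w
r_4 = -10 - 3w
r_5 = 33 + 10w
r_6 = -109 - 33w
r_7 = 360 + 109w
So 360 + 109w = 469, giving w = 1.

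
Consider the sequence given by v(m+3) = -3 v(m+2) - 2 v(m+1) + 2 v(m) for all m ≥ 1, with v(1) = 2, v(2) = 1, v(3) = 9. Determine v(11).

-2873

v(4) = -3·9 - 2·1 + 2·2 = -25
v(5) = -3·(-25) - 2·9 + 2·1 = 59
v(6) = -3·59 - 2·(-25) + 2·9 = -109
v(7) = -3·(-109) - 2·59 + 2·(-25) = 159
v(8) = -3·159 - 2·(-109) + 2·59 = -141
v(9) = -3·(-141) - 2·159 + 2·(-109) = -113
v(10) = -3·(-113) - 2·(-141) + 2·159 = 939
v(11) = -3·939 - 2·(-113) + 2·(-141) = -2873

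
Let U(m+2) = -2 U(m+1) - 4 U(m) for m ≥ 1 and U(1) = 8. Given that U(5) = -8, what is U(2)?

Let U(2) = x.
U(3) = -32 - 2x
U(4) = 64
U(5) = 8x
So 8x = -8, giving x = -1.

-1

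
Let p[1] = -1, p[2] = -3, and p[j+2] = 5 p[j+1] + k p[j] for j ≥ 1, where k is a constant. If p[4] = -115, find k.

5

p[3] = -15 - k
p[4] = -75 - 8k
So -75 - 8k = -115, giving k = 5.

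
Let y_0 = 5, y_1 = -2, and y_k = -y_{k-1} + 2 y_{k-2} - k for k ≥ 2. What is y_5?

-72

y_2 = -(-2) + 2*5 - 2 = 10
y_3 = -10 + 2*(-2) - 3 = -17
y_4 = -(-17) + 2*10 - 4 = 33
y_5 = -33 + 2*(-17) - 5 = -72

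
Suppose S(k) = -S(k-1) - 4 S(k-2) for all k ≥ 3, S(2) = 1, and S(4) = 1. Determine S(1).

Let S(1) = y.
S(3) = -1 - 4y
S(4) = -3 + 4y
So -3 + 4y = 1, giving y = 1.

1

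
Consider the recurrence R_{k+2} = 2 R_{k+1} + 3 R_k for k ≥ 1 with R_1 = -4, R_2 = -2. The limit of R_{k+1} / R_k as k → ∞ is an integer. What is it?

The characteristic equation is r^2 - 2r - 3 = 0, which factors as (r - 3)(r + 1) = 0.
So the roots are 3 and -1. Since |3| > |-1| and the coefficient of 3^k is non-zero, the ratio tends to 3.

3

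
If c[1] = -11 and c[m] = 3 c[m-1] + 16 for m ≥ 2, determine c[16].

The fixed point is 16/(1 - 3) = -8, so c[m] + 8 = 3(c[m-1] + 8).
Hence c[m] = -3·3^{m-1} - 8.
c[16] = -3·3^{15} - 8 = -3·14348907 - 8 = -43046729.

-43046729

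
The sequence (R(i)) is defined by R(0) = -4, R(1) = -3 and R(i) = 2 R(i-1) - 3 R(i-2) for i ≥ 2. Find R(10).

942

R(2) = 2·(-3) - 3·(-4) = 6
R(3) = 2·6 - 3·(-3) = 21
R(4) = 2·21 - 3·6 = 24
R(5) = 2·24 - 3·21 = -15
R(6) = 2·(-15) - 3·24 = -102
R(7) = 2·(-102) - 3·(-15) = -159
R(8) = 2·(-159) - 3·(-102) = -12
R(9) = 2·(-12) - 3·(-159) = 453
R(10) = 2·453 - 3·(-12) = 942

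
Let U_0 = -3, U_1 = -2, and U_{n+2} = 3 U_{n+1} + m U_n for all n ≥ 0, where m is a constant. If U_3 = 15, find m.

-3

U_2 = -6 - 3m
U_3 = -18 - 11m
So -18 - 11m = 15, giving m = -3.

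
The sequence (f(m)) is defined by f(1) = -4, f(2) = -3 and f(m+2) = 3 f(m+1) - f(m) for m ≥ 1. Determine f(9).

f(3) = 3(-3) - (-4) = -5
f(4) = 3(-5) - (-3) = -12
f(5) = 3(-12) - (-5) = -31
f(6) = 3(-31) - (-12) = -81
f(7) = 3(-81) - (-31) = -212
f(8) = 3(-212) - (-81) = -555
f(9) = 3(-555) - (-212) = -1453

-1453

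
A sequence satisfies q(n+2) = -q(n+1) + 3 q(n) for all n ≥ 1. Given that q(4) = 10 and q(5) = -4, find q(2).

Rearranging, q(n-2) = (q(n) + q(n-1)) / 3.
q(3) = (-4 + 10) / 3 = 6/3 = 2
q(2) = (10 + 2) / 3 = 12/3 = 4

4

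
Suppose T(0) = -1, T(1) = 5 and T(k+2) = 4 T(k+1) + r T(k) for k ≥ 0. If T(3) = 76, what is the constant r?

T(2) = 20 - r
T(3) = 80 + r
So 80 + r = 76, giving r = -4.

-4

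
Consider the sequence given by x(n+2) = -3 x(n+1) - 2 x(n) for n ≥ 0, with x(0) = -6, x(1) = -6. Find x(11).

x(2) = -3·(-6) - 2·(-6) = 30
x(3) = -3·30 - 2·(-6) = -78
x(4) = -3·(-78) - 2·30 = 174
x(5) = -3·174 - 2·(-78) = -366
x(6) = -3·(-366) - 2·174 = 750
x(7) = -3·750 - 2·(-366) = -1518
x(8) = -3·(-1518) - 2·750 = 3054
x(9) = -3·3054 - 2·(-1518) = -6126
x(10) = -3·(-6126) - 2·3054 = 12270
x(11) = -3·12270 - 2·(-6126) = -24558

-24558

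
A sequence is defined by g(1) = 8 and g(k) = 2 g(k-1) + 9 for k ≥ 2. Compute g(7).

1079

g(2) = 2(8) + 9 = 25
g(3) = 2(25) + 9 = 59
g(4) = 2(59) + 9 = 127
g(5) = 2(127) + 9 = 263
g(6) = 2(263) + 9 = 535
g(7) = 2(535) + 9 = 1079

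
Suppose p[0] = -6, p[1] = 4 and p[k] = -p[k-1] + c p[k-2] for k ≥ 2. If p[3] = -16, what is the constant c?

p[2] = -4 - 6c
p[3] = 4 + 10c
So 4 + 10c = -16, giving c = -2.

-2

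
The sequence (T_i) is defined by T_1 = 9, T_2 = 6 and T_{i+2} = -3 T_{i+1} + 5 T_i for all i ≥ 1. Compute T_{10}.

-351759

T_3 = -3*6 + 5*9 = 27
T_4 = -3*27 + 5*6 = -51
T_5 = -3*(-51) + 5*27 = 288
T_6 = -3*288 + 5*(-51) = -1119
T_7 = -3*(-1119) + 5*288 = 4797
T_8 = -3*4797 + 5*(-1119) = -19986
T_9 = -3*(-19986) + 5*4797 = 83943
T_{10} = -3*83943 + 5*(-19986) = -351759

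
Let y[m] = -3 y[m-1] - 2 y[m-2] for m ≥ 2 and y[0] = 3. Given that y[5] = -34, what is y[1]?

Let y[1] = z.
y[2] = -6 - 3z
y[3] = 18 + 7z
y[4] = -42 - 15z
y[5] = 90 + 31z
So 90 + 31z = -34, giving z = -4.

-4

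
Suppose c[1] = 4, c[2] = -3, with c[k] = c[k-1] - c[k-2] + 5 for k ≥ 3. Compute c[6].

12

c[3] = (-3) - 4 + 5 = -2
c[4] = (-2) - (-3) + 5 = 6
c[5] = 6 - (-2) + 5 = 13
c[6] = 13 - 6 + 5 = 12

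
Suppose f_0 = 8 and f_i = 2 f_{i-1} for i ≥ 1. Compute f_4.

128

f_1 = 2*8 = 16
f_2 = 2*16 = 32
f_3 = 2*32 = 64
f_4 = 2*64 = 128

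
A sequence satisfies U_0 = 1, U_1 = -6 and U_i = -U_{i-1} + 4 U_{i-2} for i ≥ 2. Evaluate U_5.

-210

U_2 = -(-6) + 4·1 = 10
U_3 = -10 + 4·(-6) = -34
U_4 = -(-34) + 4·10 = 74
U_5 = -74 + 4·(-34) = -210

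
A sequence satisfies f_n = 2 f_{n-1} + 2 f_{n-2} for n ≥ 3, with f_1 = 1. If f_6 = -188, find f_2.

-5

Let f_2 = v.
f_3 = 2 + 2v
f_4 = 4 + 6v
f_5 = 12 + 16v
f_6 = 32 + 44v
So 32 + 44v = -188, giving v = -5.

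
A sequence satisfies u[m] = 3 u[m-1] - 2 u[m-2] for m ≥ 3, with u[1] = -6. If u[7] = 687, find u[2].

5

Let u[2] = v.
u[3] = 12 + 3v
u[4] = 36 + 7v
u[5] = 84 + 15v
u[6] = 180 + 31v
u[7] = 372 + 63v
So 372 + 63v = 687, giving v = 5.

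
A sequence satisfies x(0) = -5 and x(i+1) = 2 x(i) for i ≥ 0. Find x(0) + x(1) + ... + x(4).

x(1) = 2*(-5) = -10
x(2) = 2*(-10) = -20
x(3) = 2*(-20) = -40
x(4) = 2*(-40) = -80
Sum = (-5) + (-10) + (-20) + (-40) + (-80) = -155

-155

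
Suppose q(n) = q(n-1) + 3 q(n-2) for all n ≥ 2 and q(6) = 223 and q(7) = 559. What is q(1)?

7

Rearranging, q(n-2) = (q(n) - q(n-1)) / 3.
q(5) = (559 - 223) / 3 = 336/3 = 112
q(4) = (223 - 112) / 3 = 111/3 = 37
q(3) = (112 - 37) / 3 = 75/3 = 25
q(2) = (37 - 25) / 3 = 12/3 = 4
q(1) = (25 - 4) / 3 = 21/3 = 7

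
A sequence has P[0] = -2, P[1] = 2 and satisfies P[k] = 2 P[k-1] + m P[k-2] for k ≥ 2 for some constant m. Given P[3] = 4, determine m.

P[2] = 4 - 2m
P[3] = 8 - 2m
So 8 - 2m = 4, giving m = 2.

2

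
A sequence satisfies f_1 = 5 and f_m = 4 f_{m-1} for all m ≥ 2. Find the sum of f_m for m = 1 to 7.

f_2 = 4·5 = 20
f_3 = 4·20 = 80
f_4 = 4·80 = 320
f_5 = 4·320 = 1280
f_6 = 4·1280 = 5120
f_7 = 4·5120 = 20480
Sum = 5 + 20 + 80 + 320 + 1280 + 5120 + 20480 = 27305

27305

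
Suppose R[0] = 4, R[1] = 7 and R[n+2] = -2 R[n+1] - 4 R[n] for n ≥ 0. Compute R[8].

-1920

R[2] = -2·7 - 4·4 = -30
R[3] = -2·(-30) - 4·7 = 32
R[4] = -2·32 - 4·(-30) = 56
R[5] = -2·56 - 4·32 = -240
R[6] = -2·(-240) - 4·56 = 256
R[7] = -2·256 - 4·(-240) = 448
R[8] = -2·448 - 4·256 = -1920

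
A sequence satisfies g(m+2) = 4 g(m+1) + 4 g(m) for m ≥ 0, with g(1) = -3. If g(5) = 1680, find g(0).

Let g(0) = z.
g(2) = -12 + 4z
g(3) = -60 + 16z
g(4) = -288 + 80z
g(5) = -1392 + 384z
So -1392 + 384z = 1680, giving z = 8.

8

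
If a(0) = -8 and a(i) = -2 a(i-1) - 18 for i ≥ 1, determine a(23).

The fixed point is -18/(1 + 2) = -6, so a(i) + 6 = -2(a(i-1) + 6).
Hence a(i) = -2·(-2)^i - 6.
a(23) = -2·(-2)^{23} - 6 = -2·-8388608 - 6 = 16777210.

16777210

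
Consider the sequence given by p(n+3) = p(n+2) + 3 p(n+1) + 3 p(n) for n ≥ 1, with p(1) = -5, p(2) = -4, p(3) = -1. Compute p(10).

p(4) = (-1) + 3*(-4) + 3*(-5) = -28
p(5) = (-28) + 3*(-1) + 3*(-4) = -43
p(6) = (-43) + 3*(-28) + 3*(-1) = -130
p(7) = (-130) + 3*(-43) + 3*(-28) = -343
p(8) = (-343) + 3*(-130) + 3*(-43) = -862
p(9) = (-862) + 3*(-343) + 3*(-130) = -2281
p(10) = (-2281) + 3*(-862) + 3*(-343) = -5896

-5896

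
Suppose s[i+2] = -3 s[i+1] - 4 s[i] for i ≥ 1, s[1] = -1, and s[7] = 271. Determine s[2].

Let s[2] = v.
s[3] = 4 - 3v
s[4] = -12 + 5v
s[5] = 20 - 3v
s[6] = -12 - 11v
s[7] = -44 + 45v
So -44 + 45v = 271, giving v = 7.

7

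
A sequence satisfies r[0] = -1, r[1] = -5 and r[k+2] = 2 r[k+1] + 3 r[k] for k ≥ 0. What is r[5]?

r[2] = 2·(-5) + 3·(-1) = -13
r[3] = 2·(-13) + 3·(-5) = -41
r[4] = 2·(-41) + 3·(-13) = -121
r[5] = 2·(-121) + 3·(-41) = -365

-365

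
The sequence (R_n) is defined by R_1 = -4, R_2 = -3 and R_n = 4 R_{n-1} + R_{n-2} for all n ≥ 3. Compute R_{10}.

R_3 = 4·(-3) + (-4) = -16
R_4 = 4·(-16) + (-3) = -67
R_5 = 4·(-67) + (-16) = -284
R_6 = 4·(-284) + (-67) = -1203
R_7 = 4·(-1203) + (-284) = -5096
R_8 = 4·(-5096) + (-1203) = -21587
R_9 = 4·(-21587) + (-5096) = -91444
R_{10} = 4·(-91444) + (-21587) = -387363

-387363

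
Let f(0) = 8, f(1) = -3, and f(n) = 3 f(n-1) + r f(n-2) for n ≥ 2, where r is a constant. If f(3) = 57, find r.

4

f(2) = -9 + 8r
f(3) = -27 + 21r
So -27 + 21r = 57, giving r = 4.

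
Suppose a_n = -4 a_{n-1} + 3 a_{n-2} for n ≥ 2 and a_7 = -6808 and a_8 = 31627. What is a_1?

-4

Rearranging, a_{n-2} = (a_n + 4 a_{n-1}) / 3.
a_6 = (31627 + 4(-6808)) / 3 = 4395/3 = 1465
a_5 = (-6808 + 4(1465)) / 3 = -948/3 = -316
a_4 = (1465 + 4(-316)) / 3 = 201/3 = 67
a_3 = (-316 + 4(67)) / 3 = -48/3 = -16
a_2 = (67 + 4(-16)) / 3 = 3/3 = 1
a_1 = (-16 + 4(1)) / 3 = -12/3 = -4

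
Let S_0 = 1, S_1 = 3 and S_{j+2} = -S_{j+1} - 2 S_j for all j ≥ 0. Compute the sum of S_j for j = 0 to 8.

S_2 = -3 - 2(1) = -5
S_3 = -(-5) - 2(3) = -1
S_4 = -(-1) - 2(-5) = 11
S_5 = -11 - 2(-1) = -9
S_6 = -(-9) - 2(11) = -13
S_7 = -(-13) - 2(-9) = 31
S_8 = -31 - 2(-13) = -5
Sum = 1 + 3 + (-5) + (-1) + 11 + (-9) + (-13) + 31 + (-5) = 13

13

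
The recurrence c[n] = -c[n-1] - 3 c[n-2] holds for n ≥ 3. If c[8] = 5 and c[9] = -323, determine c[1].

Rearranging, c[n-2] = (c[n] + c[n-1]) / -3.
c[7] = (-323 + 5) / -3 = -318/-3 = 106
c[6] = (5 + 106) / -3 = 111/-3 = -37
c[5] = (106 + (-37)) / -3 = 69/-3 = -23
c[4] = (-37 + (-23)) / -3 = -60/-3 = 20
c[3] = (-23 + 20) / -3 = -3/-3 = 1
c[2] = (20 + 1) / -3 = 21/-3 = -7
c[1] = (1 + (-7)) / -3 = -6/-3 = 2

2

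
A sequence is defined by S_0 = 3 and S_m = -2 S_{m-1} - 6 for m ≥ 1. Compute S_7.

-642

S_1 = -2*3 - 6 = -12
S_2 = -2*(-12) - 6 = 18
S_3 = -2*18 - 6 = -42
S_4 = -2*(-42) - 6 = 78
S_5 = -2*78 - 6 = -162
S_6 = -2*(-162) - 6 = 318
S_7 = -2*318 - 6 = -642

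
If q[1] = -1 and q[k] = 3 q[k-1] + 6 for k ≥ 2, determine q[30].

137260754729763

The fixed point is 6/(1 - 3) = -3, so q[k] + 3 = 3(q[k-1] + 3).
Hence q[k] = 2·3^{k-1} - 3.
q[30] = 2·3^{29} - 3 = 2·68630377364883 - 3 = 137260754729763.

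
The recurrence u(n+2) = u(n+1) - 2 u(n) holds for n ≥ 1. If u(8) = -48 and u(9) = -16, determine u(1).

Rearranging, u(n-2) = (u(n) - u(n-1)) / -2.
u(7) = (-16 - (-48)) / -2 = 32/-2 = -16
u(6) = (-48 - (-16)) / -2 = -32/-2 = 16
u(5) = (-16 - 16) / -2 = -32/-2 = 16
u(4) = (16 - 16) / -2 = 0/-2 = 0
u(3) = (16 - 0) / -2 = 16/-2 = -8
u(2) = (0 - (-8)) / -2 = 8/-2 = -4
u(1) = (-8 - (-4)) / -2 = -4/-2 = 2

2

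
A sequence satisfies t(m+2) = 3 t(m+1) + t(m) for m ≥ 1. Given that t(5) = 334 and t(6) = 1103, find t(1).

Rearranging, t(m-2) = t(m) - 3 t(m-1).
t(4) = 1103 - 3*334 = 101
t(3) = 334 - 3*101 = 31
t(2) = 101 - 3*31 = 8
t(1) = 31 - 3*8 = 7

7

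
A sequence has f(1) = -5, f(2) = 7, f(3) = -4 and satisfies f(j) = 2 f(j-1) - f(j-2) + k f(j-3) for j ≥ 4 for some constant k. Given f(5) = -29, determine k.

1

f(4) = -15 - 5k
f(5) = -26 - 3k
So -26 - 3k = -29, giving k = 1.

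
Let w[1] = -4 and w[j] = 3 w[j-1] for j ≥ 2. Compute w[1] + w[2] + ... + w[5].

-484

w[2] = 3(-4) = -12
w[3] = 3(-12) = -36
w[4] = 3(-36) = -108
w[5] = 3(-108) = -324
Sum = (-4) + (-12) + (-36) + (-108) + (-324) = -484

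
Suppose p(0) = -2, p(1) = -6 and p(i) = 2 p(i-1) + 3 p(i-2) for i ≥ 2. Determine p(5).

p(2) = 2(-6) + 3(-2) = -18
p(3) = 2(-18) + 3(-6) = -54
p(4) = 2(-54) + 3(-18) = -162
p(5) = 2(-162) + 3(-54) = -486

-486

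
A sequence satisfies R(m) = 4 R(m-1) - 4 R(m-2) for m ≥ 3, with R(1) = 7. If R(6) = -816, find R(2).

1

Let R(2) = x.
R(3) = -28 + 4x
R(4) = -112 + 12x
R(5) = -336 + 32x
R(6) = -896 + 80x
So -896 + 80x = -816, giving x = 1.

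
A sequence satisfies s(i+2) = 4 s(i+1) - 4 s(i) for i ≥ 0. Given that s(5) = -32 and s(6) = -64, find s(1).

Rearranging, s(i-2) = (s(i) - 4 s(i-1)) / -4.
s(4) = (-64 - 4*(-32)) / -4 = 64/-4 = -16
s(3) = (-32 - 4*(-16)) / -4 = 32/-4 = -8
s(2) = (-16 - 4*(-8)) / -4 = 16/-4 = -4
s(1) = (-8 - 4*(-4)) / -4 = 8/-4 = -2

-2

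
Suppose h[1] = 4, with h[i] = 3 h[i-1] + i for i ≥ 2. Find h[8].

h[2] = 3*4 + 2 = 14
h[3] = 3*14 + 3 = 45
h[4] = 3*45 + 4 = 139
h[5] = 3*139 + 5 = 422
h[6] = 3*422 + 6 = 1272
h[7] = 3*1272 + 7 = 3823
h[8] = 3*3823 + 8 = 11477

11477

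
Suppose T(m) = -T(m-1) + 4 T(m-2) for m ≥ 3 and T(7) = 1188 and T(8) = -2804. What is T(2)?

Rearranging, T(m-2) = (T(m) + T(m-1)) / 4.
T(6) = (-2804 + 1188) / 4 = -1616/4 = -404
T(5) = (1188 + (-404)) / 4 = 784/4 = 196
T(4) = (-404 + 196) / 4 = -208/4 = -52
T(3) = (196 + (-52)) / 4 = 144/4 = 36
T(2) = (-52 + 36) / 4 = -16/4 = -4

-4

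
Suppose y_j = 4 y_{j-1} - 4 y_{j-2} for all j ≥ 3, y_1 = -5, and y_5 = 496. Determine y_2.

8

Let y_2 = x.
y_3 = 20 + 4x
y_4 = 80 + 12x
y_5 = 240 + 32x
So 240 + 32x = 496, giving x = 8.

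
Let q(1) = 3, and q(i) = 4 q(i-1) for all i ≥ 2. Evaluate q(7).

12288

q(2) = 4(3) = 12
q(3) = 4(12) = 48
q(4) = 4(48) = 192
q(5) = 4(192) = 768
q(6) = 4(768) = 3072
q(7) = 4(3072) = 12288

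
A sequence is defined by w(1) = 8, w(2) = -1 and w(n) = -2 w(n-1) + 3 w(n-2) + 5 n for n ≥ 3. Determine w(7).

w(3) = -2(-1) + 3(8) + 15 = 41
w(4) = -2(41) + 3(-1) + 20 = -65
w(5) = -2(-65) + 3(41) + 25 = 278
w(6) = -2(278) + 3(-65) + 30 = -721
w(7) = -2(-721) + 3(278) + 35 = 2311

2311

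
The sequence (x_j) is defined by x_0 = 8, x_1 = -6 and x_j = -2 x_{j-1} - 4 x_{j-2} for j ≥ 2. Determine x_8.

-1280

x_2 = -2(-6) - 4(8) = -20
x_3 = -2(-20) - 4(-6) = 64
x_4 = -2(64) - 4(-20) = -48
x_5 = -2(-48) - 4(64) = -160
x_6 = -2(-160) - 4(-48) = 512
x_7 = -2(512) - 4(-160) = -384
x_8 = -2(-384) - 4(512) = -1280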